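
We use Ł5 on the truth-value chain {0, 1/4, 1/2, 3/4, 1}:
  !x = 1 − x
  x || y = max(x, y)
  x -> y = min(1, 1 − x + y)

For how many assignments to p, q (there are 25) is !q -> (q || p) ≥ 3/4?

20

value 1: 18 assignments (counts)
value 3/4: 2 assignments (counts)
value 1/2: 3 assignments
value 1/4: 1 assignment
value 0: 1 assignment
So 20 of the 25 assignments meet the threshold.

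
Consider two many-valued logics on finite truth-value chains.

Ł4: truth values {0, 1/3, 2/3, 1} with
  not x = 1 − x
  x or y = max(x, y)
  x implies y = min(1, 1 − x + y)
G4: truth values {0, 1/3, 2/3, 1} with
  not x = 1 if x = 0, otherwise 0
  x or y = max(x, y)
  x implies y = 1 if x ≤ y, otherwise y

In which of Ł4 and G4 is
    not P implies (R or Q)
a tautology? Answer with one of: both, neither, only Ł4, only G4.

In Ł4: at P = 0, Q = 0, R = 0 the value is 0 — not a tautology.
In G4: at P = 0, Q = 0, R = 0 the value is 0 — not a tautology.

neither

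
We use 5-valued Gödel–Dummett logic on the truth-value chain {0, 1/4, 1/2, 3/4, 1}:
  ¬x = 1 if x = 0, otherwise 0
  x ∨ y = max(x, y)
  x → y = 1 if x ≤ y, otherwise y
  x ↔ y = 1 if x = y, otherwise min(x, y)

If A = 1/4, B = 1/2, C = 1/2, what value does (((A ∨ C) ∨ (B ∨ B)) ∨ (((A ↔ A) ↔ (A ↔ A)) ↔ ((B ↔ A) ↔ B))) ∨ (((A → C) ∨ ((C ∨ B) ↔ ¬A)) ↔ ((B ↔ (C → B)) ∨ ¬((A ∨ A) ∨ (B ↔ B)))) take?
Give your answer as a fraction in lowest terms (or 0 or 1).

1/2

A ∨ C = 1/4 ∨ 1/2 = 1/2
B ∨ B = 1/2 ∨ 1/2 = 1/2
(A ∨ C) ∨ (B ∨ B) = 1/2 ∨ 1/2 = 1/2
A ↔ A = 1/4 ↔ 1/4 = 1
A ↔ A = 1/4 ↔ 1/4 = 1
(A ↔ A) ↔ (A ↔ A) = 1 ↔ 1 = 1
B ↔ A = 1/2 ↔ 1/4 = 1/4
(B ↔ A) ↔ B = 1/4 ↔ 1/2 = 1/4
((A ↔ A) ↔ (A ↔ A)) ↔ ((B ↔ A) ↔ B) = 1 ↔ 1/4 = 1/4
((A ∨ C) ∨ (B ∨ B)) ∨ (((A ↔ A) ↔ (A ↔ A)) ↔ ((B ↔ A) ↔ B)) = 1/2 ∨ 1/4 = 1/2
A → C = 1/4 → 1/2 = 1
C ∨ B = 1/2 ∨ 1/2 = 1/2
¬A = ¬1/4 = 0
(C ∨ B) ↔ ¬A = 1/2 ↔ 0 = 0
(A → C) ∨ ((C ∨ B) ↔ ¬A) = 1 ∨ 0 = 1
C → B = 1/2 → 1/2 = 1
B ↔ (C → B) = 1/2 ↔ 1 = 1/2
A ∨ A = 1/4 ∨ 1/4 = 1/4
B ↔ B = 1/2 ↔ 1/2 = 1
(A ∨ A) ∨ (B ↔ B) = 1/4 ∨ 1 = 1
¬((A ∨ A) ∨ (B ↔ B)) = ¬1 = 0
(B ↔ (C → B)) ∨ ¬((A ∨ A) ∨ (B ↔ B)) = 1/2 ∨ 0 = 1/2
((A → C) ∨ ((C ∨ B) ↔ ¬A)) ↔ ((B ↔ (C → B)) ∨ ¬((A ∨ A) ∨ (B ↔ B))) = 1 ↔ 1/2 = 1/2
(((A ∨ C) ∨ (B ∨ B)) ∨ (((A ↔ A) ↔ (A ↔ A)) ↔ ((B ↔ A) ↔ B))) ∨ (((A → C) ∨ ((C ∨ B) ↔ ¬A)) ↔ ((B ↔ (C → B)) ∨ ¬((A ∨ A) ∨ (B ↔ B)))) = 1/2 ∨ 1/2 = 1/2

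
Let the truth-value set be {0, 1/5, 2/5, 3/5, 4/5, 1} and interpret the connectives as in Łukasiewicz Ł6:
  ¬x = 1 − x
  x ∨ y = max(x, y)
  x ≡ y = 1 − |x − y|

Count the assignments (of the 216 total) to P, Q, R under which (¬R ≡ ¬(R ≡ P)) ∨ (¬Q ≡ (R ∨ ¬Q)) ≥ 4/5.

189

value 1: 148 assignments (counts)
value 4/5: 41 assignments (counts)
value 3/5: 16 assignments
value 2/5: 7 assignments
value 1/5: 3 assignments
value 0: 1 assignment
So 189 of the 216 assignments meet the threshold.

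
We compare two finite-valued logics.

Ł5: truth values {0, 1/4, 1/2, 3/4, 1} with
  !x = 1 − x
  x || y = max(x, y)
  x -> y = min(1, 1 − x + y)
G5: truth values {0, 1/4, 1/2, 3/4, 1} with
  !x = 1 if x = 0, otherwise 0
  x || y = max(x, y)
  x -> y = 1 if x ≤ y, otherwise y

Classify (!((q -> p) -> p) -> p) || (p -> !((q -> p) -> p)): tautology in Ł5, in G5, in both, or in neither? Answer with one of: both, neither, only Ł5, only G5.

In Ł5: every assignment gives 1 — tautology.
In G5: every assignment gives 1 — tautology.

both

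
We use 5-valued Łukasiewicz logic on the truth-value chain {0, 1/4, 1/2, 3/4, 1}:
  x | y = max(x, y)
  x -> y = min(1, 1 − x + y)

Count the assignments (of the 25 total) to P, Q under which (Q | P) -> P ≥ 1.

value 1: 15 assignments (counts)
value 3/4: 4 assignments
value 1/2: 3 assignments
value 1/4: 2 assignments
value 0: 1 assignment
So 15 of the 25 assignments meet the threshold.

15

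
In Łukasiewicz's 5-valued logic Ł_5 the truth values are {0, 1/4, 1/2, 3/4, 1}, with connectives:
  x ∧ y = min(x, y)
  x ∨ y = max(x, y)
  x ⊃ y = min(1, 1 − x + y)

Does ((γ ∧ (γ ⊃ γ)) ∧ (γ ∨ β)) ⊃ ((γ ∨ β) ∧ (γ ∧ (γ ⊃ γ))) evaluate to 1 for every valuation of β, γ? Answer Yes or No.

At β = 1/2, γ = 1, for instance:
γ ⊃ γ = 1 ⊃ 1 = 1
γ ∧ (γ ⊃ γ) = 1 ∧ 1 = 1
γ ∨ β = 1 ∨ 1/2 = 1
(γ ∧ (γ ⊃ γ)) ∧ (γ ∨ β) = 1 ∧ 1 = 1
(γ ∨ β) ∧ (γ ∧ (γ ⊃ γ)) = 1 ∧ 1 = 1
((γ ∧ (γ ⊃ γ)) ∧ (γ ∨ β)) ⊃ ((γ ∨ β) ∧ (γ ∧ (γ ⊃ γ))) = 1 ⊃ 1 = 1
and checking the remaining 24 assignments likewise gives ≥ 1 in every case.

Yes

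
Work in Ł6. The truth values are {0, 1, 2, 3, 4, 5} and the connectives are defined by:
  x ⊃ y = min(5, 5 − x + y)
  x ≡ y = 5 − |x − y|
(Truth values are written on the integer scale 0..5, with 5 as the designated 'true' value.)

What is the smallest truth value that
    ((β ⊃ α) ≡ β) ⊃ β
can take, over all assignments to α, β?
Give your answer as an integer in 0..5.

3

Take α = 0, β = 2:
β ⊃ α = 2 ⊃ 0 = 3
(β ⊃ α) ≡ β = 3 ≡ 2 = 4
((β ⊃ α) ≡ β) ⊃ β = 4 ⊃ 2 = 3
No assignment yields a value below 3, so this is the minimum.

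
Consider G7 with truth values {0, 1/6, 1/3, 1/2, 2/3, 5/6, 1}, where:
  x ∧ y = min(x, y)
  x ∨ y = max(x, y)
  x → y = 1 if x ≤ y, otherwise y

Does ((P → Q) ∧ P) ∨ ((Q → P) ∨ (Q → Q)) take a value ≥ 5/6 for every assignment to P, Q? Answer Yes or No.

Yes

At P = 1/6, Q = 1/6, for instance:
P → Q = 1/6 → 1/6 = 1
(P → Q) ∧ P = 1 ∧ 1/6 = 1/6
Q → P = 1/6 → 1/6 = 1
Q → Q = 1/6 → 1/6 = 1
(Q → P) ∨ (Q → Q) = 1 ∨ 1 = 1
((P → Q) ∧ P) ∨ ((Q → P) ∨ (Q → Q)) = 1/6 ∨ 1 = 1
and checking the remaining 48 assignments likewise gives ≥ 5/6 in every case.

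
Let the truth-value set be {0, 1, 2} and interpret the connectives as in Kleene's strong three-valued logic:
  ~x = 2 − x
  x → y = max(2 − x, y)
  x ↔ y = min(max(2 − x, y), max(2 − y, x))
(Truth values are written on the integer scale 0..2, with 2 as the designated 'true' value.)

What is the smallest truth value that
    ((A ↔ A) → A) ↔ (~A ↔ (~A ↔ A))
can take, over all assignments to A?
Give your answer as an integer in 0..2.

Take A = 1:
A ↔ A = 1 ↔ 1 = 1
(A ↔ A) → A = 1 → 1 = 1
~A = ~1 = 1
~A = ~1 = 1
~A ↔ A = 1 ↔ 1 = 1
~A ↔ (~A ↔ A) = 1 ↔ 1 = 1
((A ↔ A) → A) ↔ (~A ↔ (~A ↔ A)) = 1 ↔ 1 = 1
No assignment yields a value below 1, so this is the minimum.

1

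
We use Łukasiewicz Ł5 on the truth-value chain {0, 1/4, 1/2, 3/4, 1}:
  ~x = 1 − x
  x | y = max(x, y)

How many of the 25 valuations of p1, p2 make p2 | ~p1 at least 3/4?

value 1: 9 assignments (counts)
value 3/4: 7 assignments (counts)
value 1/2: 5 assignments
value 1/4: 3 assignments
value 0: 1 assignment
So 16 of the 25 assignments meet the threshold.

16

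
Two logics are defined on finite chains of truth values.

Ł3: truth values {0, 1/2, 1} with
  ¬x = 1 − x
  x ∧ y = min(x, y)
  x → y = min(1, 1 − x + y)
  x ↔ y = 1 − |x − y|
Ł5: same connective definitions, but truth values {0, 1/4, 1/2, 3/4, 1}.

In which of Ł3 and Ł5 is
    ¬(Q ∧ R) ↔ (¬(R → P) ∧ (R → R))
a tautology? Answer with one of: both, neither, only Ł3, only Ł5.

neither

In Ł3: at P = 0, Q = 0, R = 0 the value is 0 — not a tautology.
In Ł5: at P = 0, Q = 0, R = 0 the value is 0 — not a tautology.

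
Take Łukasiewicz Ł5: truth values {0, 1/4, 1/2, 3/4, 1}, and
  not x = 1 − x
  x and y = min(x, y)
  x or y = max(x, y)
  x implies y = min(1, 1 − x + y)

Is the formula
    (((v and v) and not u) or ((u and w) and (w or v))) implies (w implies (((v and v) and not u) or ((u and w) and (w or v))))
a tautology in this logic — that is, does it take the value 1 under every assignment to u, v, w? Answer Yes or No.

Yes

At u = 1, v = 1/2, w = 1, for instance:
v and v = 1/2 and 1/2 = 1/2
not u = not 1 = 0
(v and v) and not u = 1/2 and 0 = 0
u and w = 1 and 1 = 1
w or v = 1 or 1/2 = 1
(u and w) and (w or v) = 1 and 1 = 1
((v and v) and not u) or ((u and w) and (w or v)) = 0 or 1 = 1
w implies (((v and v) and not u) or ((u and w) and (w or v))) = 1 implies 1 = 1
(((v and v) and not u) or ((u and w) and (w or v))) implies (w implies (((v and v) and not u) or ((u and w) and (w or v)))) = 1 implies 1 = 1
and checking the remaining 124 assignments likewise gives ≥ 1 in every case.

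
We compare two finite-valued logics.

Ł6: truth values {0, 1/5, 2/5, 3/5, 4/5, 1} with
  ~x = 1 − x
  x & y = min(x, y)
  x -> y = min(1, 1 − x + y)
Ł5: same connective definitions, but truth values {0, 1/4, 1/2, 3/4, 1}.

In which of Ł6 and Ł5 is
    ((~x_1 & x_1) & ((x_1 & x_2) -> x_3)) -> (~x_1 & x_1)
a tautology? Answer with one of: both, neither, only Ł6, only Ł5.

both

In Ł6: every assignment gives 1 — tautology.
In Ł5: every assignment gives 1 — tautology.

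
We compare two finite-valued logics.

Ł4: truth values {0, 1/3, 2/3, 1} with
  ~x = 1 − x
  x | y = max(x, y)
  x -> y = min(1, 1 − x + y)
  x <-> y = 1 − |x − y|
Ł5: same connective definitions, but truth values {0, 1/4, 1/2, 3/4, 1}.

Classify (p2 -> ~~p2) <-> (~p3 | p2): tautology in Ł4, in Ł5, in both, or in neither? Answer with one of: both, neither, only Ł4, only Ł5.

neither

In Ł4: at p2 = 0, p3 = 1/3 the value is 2/3 — not a tautology.
In Ł5: at p2 = 0, p3 = 1/4 the value is 3/4 — not a tautology.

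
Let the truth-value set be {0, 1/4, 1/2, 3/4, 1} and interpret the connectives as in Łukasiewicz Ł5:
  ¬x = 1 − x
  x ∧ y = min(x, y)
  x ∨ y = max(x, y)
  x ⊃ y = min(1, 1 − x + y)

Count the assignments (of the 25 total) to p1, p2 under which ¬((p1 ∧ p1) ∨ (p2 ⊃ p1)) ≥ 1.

1

value 1: 1 assignment (counts)
value 3/4: 2 assignments
value 1/2: 3 assignments
value 1/4: 4 assignments
value 0: 15 assignments
So 1 of the 25 assignments meets the threshold.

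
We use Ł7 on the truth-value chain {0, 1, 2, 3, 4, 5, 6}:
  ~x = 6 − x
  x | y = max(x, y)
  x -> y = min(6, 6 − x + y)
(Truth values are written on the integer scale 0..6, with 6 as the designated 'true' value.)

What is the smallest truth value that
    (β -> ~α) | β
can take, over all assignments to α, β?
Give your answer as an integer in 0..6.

Take α = 6, β = 3:
~α = ~6 = 0
β -> ~α = 3 -> 0 = 3
(β -> ~α) | β = 3 | 3 = 3
No assignment yields a value below 3, so this is the minimum.

3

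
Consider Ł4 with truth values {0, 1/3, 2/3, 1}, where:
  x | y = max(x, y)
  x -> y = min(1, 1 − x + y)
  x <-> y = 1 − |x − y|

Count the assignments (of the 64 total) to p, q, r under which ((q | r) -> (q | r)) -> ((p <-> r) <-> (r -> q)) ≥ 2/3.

44

value 1: 18 assignments (counts)
value 2/3: 26 assignments (counts)
value 1/3: 14 assignments
value 0: 6 assignments
So 44 of the 64 assignments meet the threshold.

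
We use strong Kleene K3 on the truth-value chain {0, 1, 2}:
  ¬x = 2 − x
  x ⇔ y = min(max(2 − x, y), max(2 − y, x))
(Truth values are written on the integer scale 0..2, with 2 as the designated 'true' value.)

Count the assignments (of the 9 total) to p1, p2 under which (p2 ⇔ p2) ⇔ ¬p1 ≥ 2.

p1 = 0, p2 = 0 ↦ 2  ≥
p1 = 0, p2 = 1 ↦ 1  <
p1 = 0, p2 = 2 ↦ 2  ≥
p1 = 1, p2 = 0 ↦ 1  <
p1 = 1, p2 = 1 ↦ 1  <
p1 = 1, p2 = 2 ↦ 1  <
p1 = 2, p2 = 0 ↦ 0  <
p1 = 2, p2 = 1 ↦ 1  <
p1 = 2, p2 = 2 ↦ 0  <
So 2 of the 9 assignments meet the threshold.

2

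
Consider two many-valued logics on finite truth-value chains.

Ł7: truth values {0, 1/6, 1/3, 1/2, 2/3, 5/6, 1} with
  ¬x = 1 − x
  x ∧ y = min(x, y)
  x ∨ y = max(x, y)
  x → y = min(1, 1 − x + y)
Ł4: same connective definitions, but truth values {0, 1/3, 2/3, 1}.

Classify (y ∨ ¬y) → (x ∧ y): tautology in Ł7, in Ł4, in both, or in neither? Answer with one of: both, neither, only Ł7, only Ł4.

In Ł7: at x = 0, y = 0 the value is 0 — not a tautology.
In Ł4: at x = 0, y = 0 the value is 0 — not a tautology.

neither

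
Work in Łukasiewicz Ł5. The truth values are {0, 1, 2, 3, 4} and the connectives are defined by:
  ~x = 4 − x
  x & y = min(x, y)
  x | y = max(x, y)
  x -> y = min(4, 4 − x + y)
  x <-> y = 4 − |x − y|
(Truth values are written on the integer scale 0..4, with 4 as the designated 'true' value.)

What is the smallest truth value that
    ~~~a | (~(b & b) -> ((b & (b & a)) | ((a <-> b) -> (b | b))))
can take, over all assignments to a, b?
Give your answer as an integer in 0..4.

2

Take a = 2, b = 0:
~a = ~2 = 2
~~a = ~2 = 2
~~~a = ~2 = 2
b & b = 0 & 0 = 0
~(b & b) = ~0 = 4
b & a = 0 & 2 = 0
b & (b & a) = 0 & 0 = 0
a <-> b = 2 <-> 0 = 2
b | b = 0 | 0 = 0
(a <-> b) -> (b | b) = 2 -> 0 = 2
(b & (b & a)) | ((a <-> b) -> (b | b)) = 0 | 2 = 2
~(b & b) -> ((b & (b & a)) | ((a <-> b) -> (b | b))) = 4 -> 2 = 2
~~~a | (~(b & b) -> ((b & (b & a)) | ((a <-> b) -> (b | b)))) = 2 | 2 = 2
No assignment yields a value below 2, so this is the minimum.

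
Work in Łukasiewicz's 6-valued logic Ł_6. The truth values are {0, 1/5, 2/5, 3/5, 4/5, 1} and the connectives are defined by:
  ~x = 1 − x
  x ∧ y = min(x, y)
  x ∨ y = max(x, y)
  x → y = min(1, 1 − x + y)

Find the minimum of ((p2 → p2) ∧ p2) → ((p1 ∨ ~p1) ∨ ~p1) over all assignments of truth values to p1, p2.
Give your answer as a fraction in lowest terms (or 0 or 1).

3/5

Take p1 = 2/5, p2 = 1:
p2 → p2 = 1 → 1 = 1
(p2 → p2) ∧ p2 = 1 ∧ 1 = 1
~p1 = ~2/5 = 3/5
p1 ∨ ~p1 = 2/5 ∨ 3/5 = 3/5
~p1 = ~2/5 = 3/5
(p1 ∨ ~p1) ∨ ~p1 = 3/5 ∨ 3/5 = 3/5
((p2 → p2) ∧ p2) → ((p1 ∨ ~p1) ∨ ~p1) = 1 → 3/5 = 3/5
No assignment yields a value below 3/5, so this is the minimum.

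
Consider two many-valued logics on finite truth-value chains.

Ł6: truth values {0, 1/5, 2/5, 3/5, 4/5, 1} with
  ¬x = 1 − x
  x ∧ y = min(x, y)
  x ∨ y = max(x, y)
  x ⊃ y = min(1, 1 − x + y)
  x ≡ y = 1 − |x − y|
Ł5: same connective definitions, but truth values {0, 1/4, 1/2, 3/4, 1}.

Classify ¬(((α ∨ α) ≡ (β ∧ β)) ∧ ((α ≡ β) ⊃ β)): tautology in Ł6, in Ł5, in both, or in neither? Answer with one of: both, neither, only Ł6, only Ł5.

In Ł6: at α = 0, β = 1/5 the value is 3/5 — not a tautology.
In Ł5: at α = 0, β = 1/4 the value is 1/2 — not a tautology.

neither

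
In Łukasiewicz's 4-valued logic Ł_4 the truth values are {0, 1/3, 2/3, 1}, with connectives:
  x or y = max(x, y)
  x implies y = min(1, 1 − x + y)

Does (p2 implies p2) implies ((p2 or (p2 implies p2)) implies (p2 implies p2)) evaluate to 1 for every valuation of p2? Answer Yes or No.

Yes

p2 = 0 ↦ 1
p2 = 1/3 ↦ 1
p2 = 2/3 ↦ 1
p2 = 1 ↦ 1
Every assignment gives a value ≥ 1.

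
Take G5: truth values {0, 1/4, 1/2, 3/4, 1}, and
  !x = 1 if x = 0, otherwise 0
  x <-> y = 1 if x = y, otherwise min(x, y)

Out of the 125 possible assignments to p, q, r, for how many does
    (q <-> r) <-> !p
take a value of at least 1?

37

value 1: 37 assignments (counts)
value 3/4: 2 assignments
value 1/2: 4 assignments
value 1/4: 6 assignments
value 0: 76 assignments
So 37 of the 125 assignments meet the threshold.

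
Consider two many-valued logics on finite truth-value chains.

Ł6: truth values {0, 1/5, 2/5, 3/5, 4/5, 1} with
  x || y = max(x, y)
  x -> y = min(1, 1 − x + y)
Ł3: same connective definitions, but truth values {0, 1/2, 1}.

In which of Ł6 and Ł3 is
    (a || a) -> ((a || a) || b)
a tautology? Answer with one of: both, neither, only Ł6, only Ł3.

In Ł6: every assignment gives 1 — tautology.
In Ł3: every assignment gives 1 — tautology.

both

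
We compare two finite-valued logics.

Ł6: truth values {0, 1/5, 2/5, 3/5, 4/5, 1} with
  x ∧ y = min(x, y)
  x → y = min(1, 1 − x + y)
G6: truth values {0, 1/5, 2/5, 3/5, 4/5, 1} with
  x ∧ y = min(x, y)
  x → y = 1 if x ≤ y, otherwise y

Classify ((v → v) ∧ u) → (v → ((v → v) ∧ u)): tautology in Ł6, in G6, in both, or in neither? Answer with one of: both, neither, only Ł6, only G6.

both

In Ł6: every assignment gives 1 — tautology.
In G6: every assignment gives 1 — tautology.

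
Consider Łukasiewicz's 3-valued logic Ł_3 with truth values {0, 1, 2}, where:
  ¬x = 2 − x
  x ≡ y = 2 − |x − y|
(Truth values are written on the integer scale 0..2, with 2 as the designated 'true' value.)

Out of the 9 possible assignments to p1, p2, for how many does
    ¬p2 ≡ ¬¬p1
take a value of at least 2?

p1 = 0, p2 = 0 ↦ 0  <
p1 = 0, p2 = 1 ↦ 1  <
p1 = 0, p2 = 2 ↦ 2  ≥
p1 = 1, p2 = 0 ↦ 1  <
p1 = 1, p2 = 1 ↦ 2  ≥
p1 = 1, p2 = 2 ↦ 1  <
p1 = 2, p2 = 0 ↦ 2  ≥
p1 = 2, p2 = 1 ↦ 1  <
p1 = 2, p2 = 2 ↦ 0  <
So 3 of the 9 assignments meet the threshold.

3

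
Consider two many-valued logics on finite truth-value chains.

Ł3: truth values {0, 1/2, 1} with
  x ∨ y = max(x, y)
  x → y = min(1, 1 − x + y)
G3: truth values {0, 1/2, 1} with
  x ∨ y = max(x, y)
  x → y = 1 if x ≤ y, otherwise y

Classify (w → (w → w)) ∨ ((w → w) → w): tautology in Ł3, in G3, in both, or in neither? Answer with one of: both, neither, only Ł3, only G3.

In Ł3: every assignment gives 1 — tautology.
In G3: every assignment gives 1 — tautology.

both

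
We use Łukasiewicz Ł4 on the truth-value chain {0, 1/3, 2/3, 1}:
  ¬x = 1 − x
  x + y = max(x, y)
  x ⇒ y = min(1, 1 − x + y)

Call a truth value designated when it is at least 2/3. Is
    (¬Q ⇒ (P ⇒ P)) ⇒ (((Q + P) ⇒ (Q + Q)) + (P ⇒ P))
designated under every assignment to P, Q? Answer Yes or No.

Yes

P = 0, Q = 0 ↦ 1
P = 0, Q = 1/3 ↦ 1
P = 0, Q = 2/3 ↦ 1
P = 0, Q = 1 ↦ 1
P = 1/3, Q = 0 ↦ 1
P = 1/3, Q = 1/3 ↦ 1
P = 1/3, Q = 2/3 ↦ 1
P = 1/3, Q = 1 ↦ 1
P = 2/3, Q = 0 ↦ 1
P = 2/3, Q = 1/3 ↦ 1
P = 2/3, Q = 2/3 ↦ 1
P = 2/3, Q = 1 ↦ 1
P = 1, Q = 0 ↦ 1
P = 1, Q = 1/3 ↦ 1
P = 1, Q = 2/3 ↦ 1
P = 1, Q = 1 ↦ 1
Every assignment gives a value ≥ 2/3.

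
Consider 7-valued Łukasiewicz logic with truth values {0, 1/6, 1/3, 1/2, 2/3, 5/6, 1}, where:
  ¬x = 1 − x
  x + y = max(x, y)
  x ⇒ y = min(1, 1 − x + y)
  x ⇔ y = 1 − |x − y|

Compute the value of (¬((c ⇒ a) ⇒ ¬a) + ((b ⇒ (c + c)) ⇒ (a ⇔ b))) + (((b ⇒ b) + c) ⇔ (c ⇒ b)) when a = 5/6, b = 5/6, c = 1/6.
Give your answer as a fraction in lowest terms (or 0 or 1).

c ⇒ a = 1/6 ⇒ 5/6 = 1
¬a = ¬5/6 = 1/6
(c ⇒ a) ⇒ ¬a = 1 ⇒ 1/6 = 1/6
¬((c ⇒ a) ⇒ ¬a) = ¬1/6 = 5/6
c + c = 1/6 + 1/6 = 1/6
b ⇒ (c + c) = 5/6 ⇒ 1/6 = 1/3
a ⇔ b = 5/6 ⇔ 5/6 = 1
(b ⇒ (c + c)) ⇒ (a ⇔ b) = 1/3 ⇒ 1 = 1
¬((c ⇒ a) ⇒ ¬a) + ((b ⇒ (c + c)) ⇒ (a ⇔ b)) = 5/6 + 1 = 1
b ⇒ b = 5/6 ⇒ 5/6 = 1
(b ⇒ b) + c = 1 + 1/6 = 1
c ⇒ b = 1/6 ⇒ 5/6 = 1
((b ⇒ b) + c) ⇔ (c ⇒ b) = 1 ⇔ 1 = 1
(¬((c ⇒ a) ⇒ ¬a) + ((b ⇒ (c + c)) ⇒ (a ⇔ b))) + (((b ⇒ b) + c) ⇔ (c ⇒ b)) = 1 + 1 = 1

1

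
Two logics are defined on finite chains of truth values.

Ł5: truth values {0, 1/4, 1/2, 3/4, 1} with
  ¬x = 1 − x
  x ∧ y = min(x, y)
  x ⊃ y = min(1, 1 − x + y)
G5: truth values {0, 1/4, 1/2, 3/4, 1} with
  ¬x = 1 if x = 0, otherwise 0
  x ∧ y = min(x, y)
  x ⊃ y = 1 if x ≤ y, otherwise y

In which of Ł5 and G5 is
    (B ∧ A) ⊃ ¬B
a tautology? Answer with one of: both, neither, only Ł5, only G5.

In Ł5: at A = 1/4, B = 1 the value is 3/4 — not a tautology.
In G5: at A = 1/4, B = 1/4 the value is 0 — not a tautology.

neither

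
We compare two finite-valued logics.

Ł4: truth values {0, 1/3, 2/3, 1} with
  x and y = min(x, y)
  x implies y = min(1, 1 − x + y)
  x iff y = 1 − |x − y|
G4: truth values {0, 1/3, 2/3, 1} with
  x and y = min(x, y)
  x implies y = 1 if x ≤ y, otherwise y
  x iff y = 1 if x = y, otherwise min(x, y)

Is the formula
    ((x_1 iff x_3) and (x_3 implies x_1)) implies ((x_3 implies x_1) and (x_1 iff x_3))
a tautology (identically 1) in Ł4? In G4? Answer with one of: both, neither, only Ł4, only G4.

both

In Ł4: every assignment gives 1 — tautology.
In G4: every assignment gives 1 — tautology.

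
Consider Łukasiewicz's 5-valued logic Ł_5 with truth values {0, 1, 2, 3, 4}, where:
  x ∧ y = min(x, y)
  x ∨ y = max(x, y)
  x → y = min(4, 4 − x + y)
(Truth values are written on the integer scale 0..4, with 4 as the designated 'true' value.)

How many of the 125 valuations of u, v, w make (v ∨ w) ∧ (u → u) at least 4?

45

value 4: 45 assignments (counts)
value 3: 35 assignments
value 2: 25 assignments
value 1: 15 assignments
value 0: 5 assignments
So 45 of the 125 assignments meet the threshold.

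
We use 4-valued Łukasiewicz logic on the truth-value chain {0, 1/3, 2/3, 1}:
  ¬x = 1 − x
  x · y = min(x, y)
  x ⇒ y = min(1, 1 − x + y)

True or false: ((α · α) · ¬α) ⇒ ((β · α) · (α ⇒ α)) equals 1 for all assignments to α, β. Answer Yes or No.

No

Counterexample: take α = 1/3, β = 0.
α · α = 1/3 · 1/3 = 1/3
¬α = ¬1/3 = 2/3
(α · α) · ¬α = 1/3 · 2/3 = 1/3
β · α = 0 · 1/3 = 0
α ⇒ α = 1/3 ⇒ 1/3 = 1
(β · α) · (α ⇒ α) = 0 · 1 = 0
((α · α) · ¬α) ⇒ ((β · α) · (α ⇒ α)) = 1/3 ⇒ 0 = 2/3
This gives 2/3 ≠ 1.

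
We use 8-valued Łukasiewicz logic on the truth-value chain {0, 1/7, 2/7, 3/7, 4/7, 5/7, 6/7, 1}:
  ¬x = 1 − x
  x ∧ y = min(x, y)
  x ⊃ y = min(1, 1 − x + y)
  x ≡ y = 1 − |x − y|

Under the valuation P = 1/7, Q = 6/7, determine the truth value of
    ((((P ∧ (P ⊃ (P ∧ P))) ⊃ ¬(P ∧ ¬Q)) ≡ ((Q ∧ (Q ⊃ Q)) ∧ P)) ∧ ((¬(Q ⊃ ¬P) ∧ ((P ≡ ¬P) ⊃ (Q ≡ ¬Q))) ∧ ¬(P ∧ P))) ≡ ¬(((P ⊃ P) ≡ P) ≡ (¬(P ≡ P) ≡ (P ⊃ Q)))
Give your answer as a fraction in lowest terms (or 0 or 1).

6/7

P ∧ P = 1/7 ∧ 1/7 = 1/7
P ⊃ (P ∧ P) = 1/7 ⊃ 1/7 = 1
P ∧ (P ⊃ (P ∧ P)) = 1/7 ∧ 1 = 1/7
¬Q = ¬6/7 = 1/7
P ∧ ¬Q = 1/7 ∧ 1/7 = 1/7
¬(P ∧ ¬Q) = ¬1/7 = 6/7
(P ∧ (P ⊃ (P ∧ P))) ⊃ ¬(P ∧ ¬Q) = 1/7 ⊃ 6/7 = 1
Q ⊃ Q = 6/7 ⊃ 6/7 = 1
Q ∧ (Q ⊃ Q) = 6/7 ∧ 1 = 6/7
(Q ∧ (Q ⊃ Q)) ∧ P = 6/7 ∧ 1/7 = 1/7
((P ∧ (P ⊃ (P ∧ P))) ⊃ ¬(P ∧ ¬Q)) ≡ ((Q ∧ (Q ⊃ Q)) ∧ P) = 1 ≡ 1/7 = 1/7
¬P = ¬1/7 = 6/7
Q ⊃ ¬P = 6/7 ⊃ 6/7 = 1
¬(Q ⊃ ¬P) = ¬1 = 0
¬P = ¬1/7 = 6/7
P ≡ ¬P = 1/7 ≡ 6/7 = 2/7
¬Q = ¬6/7 = 1/7
Q ≡ ¬Q = 6/7 ≡ 1/7 = 2/7
(P ≡ ¬P) ⊃ (Q ≡ ¬Q) = 2/7 ⊃ 2/7 = 1
¬(Q ⊃ ¬P) ∧ ((P ≡ ¬P) ⊃ (Q ≡ ¬Q)) = 0 ∧ 1 = 0
P ∧ P = 1/7 ∧ 1/7 = 1/7
¬(P ∧ P) = ¬1/7 = 6/7
(¬(Q ⊃ ¬P) ∧ ((P ≡ ¬P) ⊃ (Q ≡ ¬Q))) ∧ ¬(P ∧ P) = 0 ∧ 6/7 = 0
(((P ∧ (P ⊃ (P ∧ P))) ⊃ ¬(P ∧ ¬Q)) ≡ ((Q ∧ (Q ⊃ Q)) ∧ P)) ∧ ((¬(Q ⊃ ¬P) ∧ ((P ≡ ¬P) ⊃ (Q ≡ ¬Q))) ∧ ¬(P ∧ P)) = 1/7 ∧ 0 = 0
P ⊃ P = 1/7 ⊃ 1/7 = 1
(P ⊃ P) ≡ P = 1 ≡ 1/7 = 1/7
P ≡ P = 1/7 ≡ 1/7 = 1
¬(P ≡ P) = ¬1 = 0
P ⊃ Q = 1/7 ⊃ 6/7 = 1
¬(P ≡ P) ≡ (P ⊃ Q) = 0 ≡ 1 = 0
((P ⊃ P) ≡ P) ≡ (¬(P ≡ P) ≡ (P ⊃ Q)) = 1/7 ≡ 0 = 6/7
¬(((P ⊃ P) ≡ P) ≡ (¬(P ≡ P) ≡ (P ⊃ Q))) = ¬6/7 = 1/7
((((P ∧ (P ⊃ (P ∧ P))) ⊃ ¬(P ∧ ¬Q)) ≡ ((Q ∧ (Q ⊃ Q)) ∧ P)) ∧ ((¬(Q ⊃ ¬P) ∧ ((P ≡ ¬P) ⊃ (Q ≡ ¬Q))) ∧ ¬(P ∧ P))) ≡ ¬(((P ⊃ P) ≡ P) ≡ (¬(P ≡ P) ≡ (P ⊃ Q))) = 0 ≡ 1/7 = 6/7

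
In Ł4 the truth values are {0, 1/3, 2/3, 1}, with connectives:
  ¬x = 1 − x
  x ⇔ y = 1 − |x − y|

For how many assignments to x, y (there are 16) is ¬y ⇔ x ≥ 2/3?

x = 0, y = 0 ↦ 0  <
x = 0, y = 1/3 ↦ 1/3  <
x = 0, y = 2/3 ↦ 2/3  ≥
x = 0, y = 1 ↦ 1  ≥
x = 1/3, y = 0 ↦ 1/3  <
x = 1/3, y = 1/3 ↦ 2/3  ≥
x = 1/3, y = 2/3 ↦ 1  ≥
x = 1/3, y = 1 ↦ 2/3  ≥
x = 2/3, y = 0 ↦ 2/3  ≥
x = 2/3, y = 1/3 ↦ 1  ≥
x = 2/3, y = 2/3 ↦ 2/3  ≥
x = 2/3, y = 1 ↦ 1/3  <
x = 1, y = 0 ↦ 1  ≥
x = 1, y = 1/3 ↦ 2/3  ≥
x = 1, y = 2/3 ↦ 1/3  <
x = 1, y = 1 ↦ 0  <
So 10 of the 16 assignments meet the threshold.

10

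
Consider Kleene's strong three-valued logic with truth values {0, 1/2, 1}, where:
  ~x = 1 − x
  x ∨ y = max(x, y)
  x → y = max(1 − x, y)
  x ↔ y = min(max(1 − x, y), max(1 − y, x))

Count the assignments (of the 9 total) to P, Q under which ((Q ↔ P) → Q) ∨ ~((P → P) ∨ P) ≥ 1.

P = 0, Q = 0 ↦ 0  <
P = 0, Q = 1/2 ↦ 1/2  <
P = 0, Q = 1 ↦ 1  ≥
P = 1/2, Q = 0 ↦ 1/2  <
P = 1/2, Q = 1/2 ↦ 1/2  <
P = 1/2, Q = 1 ↦ 1  ≥
P = 1, Q = 0 ↦ 1  ≥
P = 1, Q = 1/2 ↦ 1/2  <
P = 1, Q = 1 ↦ 1  ≥
So 4 of the 9 assignments meet the threshold.

4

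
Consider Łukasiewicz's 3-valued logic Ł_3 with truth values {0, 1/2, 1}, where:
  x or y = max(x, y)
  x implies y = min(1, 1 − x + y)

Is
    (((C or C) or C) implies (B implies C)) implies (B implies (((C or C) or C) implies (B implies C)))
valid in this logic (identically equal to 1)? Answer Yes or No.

Yes

B = 0, C = 0 ↦ 1
B = 0, C = 1/2 ↦ 1
B = 0, C = 1 ↦ 1
B = 1/2, C = 0 ↦ 1
B = 1/2, C = 1/2 ↦ 1
B = 1/2, C = 1 ↦ 1
B = 1, C = 0 ↦ 1
B = 1, C = 1/2 ↦ 1
B = 1, C = 1 ↦ 1
Every assignment gives a value ≥ 1.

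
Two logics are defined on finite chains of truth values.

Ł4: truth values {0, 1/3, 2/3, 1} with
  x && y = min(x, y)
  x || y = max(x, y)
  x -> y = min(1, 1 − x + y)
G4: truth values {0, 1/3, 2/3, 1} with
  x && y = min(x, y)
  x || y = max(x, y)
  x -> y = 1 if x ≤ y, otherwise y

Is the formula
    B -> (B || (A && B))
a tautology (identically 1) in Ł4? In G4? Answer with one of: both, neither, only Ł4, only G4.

In Ł4: every assignment gives 1 — tautology.
In G4: every assignment gives 1 — tautology.

both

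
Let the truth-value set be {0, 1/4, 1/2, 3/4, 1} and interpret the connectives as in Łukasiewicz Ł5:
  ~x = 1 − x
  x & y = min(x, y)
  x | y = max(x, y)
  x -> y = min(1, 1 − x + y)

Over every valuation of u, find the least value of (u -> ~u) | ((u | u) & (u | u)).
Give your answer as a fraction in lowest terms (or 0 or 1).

Take u = 3/4:
~u = ~3/4 = 1/4
u -> ~u = 3/4 -> 1/4 = 1/2
u | u = 3/4 | 3/4 = 3/4
u | u = 3/4 | 3/4 = 3/4
(u | u) & (u | u) = 3/4 & 3/4 = 3/4
(u -> ~u) | ((u | u) & (u | u)) = 1/2 | 3/4 = 3/4
No assignment yields a value below 3/4, so this is the minimum.

3/4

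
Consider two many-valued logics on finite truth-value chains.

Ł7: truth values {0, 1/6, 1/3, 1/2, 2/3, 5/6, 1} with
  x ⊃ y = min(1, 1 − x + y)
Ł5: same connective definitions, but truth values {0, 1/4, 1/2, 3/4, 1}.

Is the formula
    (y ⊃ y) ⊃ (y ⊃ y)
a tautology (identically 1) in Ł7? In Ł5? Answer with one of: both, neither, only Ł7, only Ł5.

In Ł7: every assignment gives 1 — tautology.
In Ł5: every assignment gives 1 — tautology.

both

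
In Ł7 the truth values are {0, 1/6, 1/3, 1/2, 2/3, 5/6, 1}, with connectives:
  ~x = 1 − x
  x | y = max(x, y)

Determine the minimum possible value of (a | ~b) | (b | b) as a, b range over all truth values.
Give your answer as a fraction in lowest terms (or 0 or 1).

1/2

Take a = 0, b = 1/2:
~b = ~1/2 = 1/2
a | ~b = 0 | 1/2 = 1/2
b | b = 1/2 | 1/2 = 1/2
(a | ~b) | (b | b) = 1/2 | 1/2 = 1/2
No assignment yields a value below 1/2, so this is the minimum.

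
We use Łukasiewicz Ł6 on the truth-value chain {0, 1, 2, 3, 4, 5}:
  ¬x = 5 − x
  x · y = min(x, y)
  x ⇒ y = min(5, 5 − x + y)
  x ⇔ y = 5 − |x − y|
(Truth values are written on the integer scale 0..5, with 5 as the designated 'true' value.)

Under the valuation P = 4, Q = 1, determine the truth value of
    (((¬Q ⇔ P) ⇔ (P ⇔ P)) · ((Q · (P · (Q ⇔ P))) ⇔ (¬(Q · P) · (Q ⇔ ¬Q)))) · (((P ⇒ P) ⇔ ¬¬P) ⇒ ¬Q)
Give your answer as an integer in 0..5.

4

¬Q = ¬1 = 4
¬Q ⇔ P = 4 ⇔ 4 = 5
P ⇔ P = 4 ⇔ 4 = 5
(¬Q ⇔ P) ⇔ (P ⇔ P) = 5 ⇔ 5 = 5
Q ⇔ P = 1 ⇔ 4 = 2
P · (Q ⇔ P) = 4 · 2 = 2
Q · (P · (Q ⇔ P)) = 1 · 2 = 1
Q · P = 1 · 4 = 1
¬(Q · P) = ¬1 = 4
¬Q = ¬1 = 4
Q ⇔ ¬Q = 1 ⇔ 4 = 2
¬(Q · P) · (Q ⇔ ¬Q) = 4 · 2 = 2
(Q · (P · (Q ⇔ P))) ⇔ (¬(Q · P) · (Q ⇔ ¬Q)) = 1 ⇔ 2 = 4
((¬Q ⇔ P) ⇔ (P ⇔ P)) · ((Q · (P · (Q ⇔ P))) ⇔ (¬(Q · P) · (Q ⇔ ¬Q))) = 5 · 4 = 4
P ⇒ P = 4 ⇒ 4 = 5
¬P = ¬4 = 1
¬¬P = ¬1 = 4
(P ⇒ P) ⇔ ¬¬P = 5 ⇔ 4 = 4
¬Q = ¬1 = 4
((P ⇒ P) ⇔ ¬¬P) ⇒ ¬Q = 4 ⇒ 4 = 5
(((¬Q ⇔ P) ⇔ (P ⇔ P)) · ((Q · (P · (Q ⇔ P))) ⇔ (¬(Q · P) · (Q ⇔ ¬Q)))) · (((P ⇒ P) ⇔ ¬¬P) ⇒ ¬Q) = 4 · 5 = 4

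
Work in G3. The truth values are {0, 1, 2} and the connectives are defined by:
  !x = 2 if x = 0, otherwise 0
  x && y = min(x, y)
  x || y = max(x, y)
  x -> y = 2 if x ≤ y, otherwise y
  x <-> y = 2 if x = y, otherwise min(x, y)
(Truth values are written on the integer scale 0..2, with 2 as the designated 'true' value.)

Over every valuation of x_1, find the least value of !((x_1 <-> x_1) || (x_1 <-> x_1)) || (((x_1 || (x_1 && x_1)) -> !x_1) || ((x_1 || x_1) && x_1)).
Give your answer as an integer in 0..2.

1

Take x_1 = 1:
x_1 <-> x_1 = 1 <-> 1 = 2
x_1 <-> x_1 = 1 <-> 1 = 2
(x_1 <-> x_1) || (x_1 <-> x_1) = 2 || 2 = 2
!((x_1 <-> x_1) || (x_1 <-> x_1)) = !2 = 0
x_1 && x_1 = 1 && 1 = 1
x_1 || (x_1 && x_1) = 1 || 1 = 1
!x_1 = !1 = 0
(x_1 || (x_1 && x_1)) -> !x_1 = 1 -> 0 = 0
x_1 || x_1 = 1 || 1 = 1
(x_1 || x_1) && x_1 = 1 && 1 = 1
((x_1 || (x_1 && x_1)) -> !x_1) || ((x_1 || x_1) && x_1) = 0 || 1 = 1
!((x_1 <-> x_1) || (x_1 <-> x_1)) || (((x_1 || (x_1 && x_1)) -> !x_1) || ((x_1 || x_1) && x_1)) = 0 || 1 = 1
No assignment yields a value below 1, so this is the minimum.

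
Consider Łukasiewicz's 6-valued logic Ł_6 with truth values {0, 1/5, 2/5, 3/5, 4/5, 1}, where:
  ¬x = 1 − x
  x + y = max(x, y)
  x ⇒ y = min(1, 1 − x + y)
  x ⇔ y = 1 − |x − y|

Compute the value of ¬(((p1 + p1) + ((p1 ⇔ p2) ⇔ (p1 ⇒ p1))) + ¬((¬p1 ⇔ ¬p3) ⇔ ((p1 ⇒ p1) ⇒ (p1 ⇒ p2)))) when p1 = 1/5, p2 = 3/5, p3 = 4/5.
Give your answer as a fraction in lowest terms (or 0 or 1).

p1 + p1 = 1/5 + 1/5 = 1/5
p1 ⇔ p2 = 1/5 ⇔ 3/5 = 3/5
p1 ⇒ p1 = 1/5 ⇒ 1/5 = 1
(p1 ⇔ p2) ⇔ (p1 ⇒ p1) = 3/5 ⇔ 1 = 3/5
(p1 + p1) + ((p1 ⇔ p2) ⇔ (p1 ⇒ p1)) = 1/5 + 3/5 = 3/5
¬p1 = ¬1/5 = 4/5
¬p3 = ¬4/5 = 1/5
¬p1 ⇔ ¬p3 = 4/5 ⇔ 1/5 = 2/5
p1 ⇒ p1 = 1/5 ⇒ 1/5 = 1
p1 ⇒ p2 = 1/5 ⇒ 3/5 = 1
(p1 ⇒ p1) ⇒ (p1 ⇒ p2) = 1 ⇒ 1 = 1
(¬p1 ⇔ ¬p3) ⇔ ((p1 ⇒ p1) ⇒ (p1 ⇒ p2)) = 2/5 ⇔ 1 = 2/5
¬((¬p1 ⇔ ¬p3) ⇔ ((p1 ⇒ p1) ⇒ (p1 ⇒ p2))) = ¬2/5 = 3/5
((p1 + p1) + ((p1 ⇔ p2) ⇔ (p1 ⇒ p1))) + ¬((¬p1 ⇔ ¬p3) ⇔ ((p1 ⇒ p1) ⇒ (p1 ⇒ p2))) = 3/5 + 3/5 = 3/5
¬(((p1 + p1) + ((p1 ⇔ p2) ⇔ (p1 ⇒ p1))) + ¬((¬p1 ⇔ ¬p3) ⇔ ((p1 ⇒ p1) ⇒ (p1 ⇒ p2)))) = ¬3/5 = 2/5

2/5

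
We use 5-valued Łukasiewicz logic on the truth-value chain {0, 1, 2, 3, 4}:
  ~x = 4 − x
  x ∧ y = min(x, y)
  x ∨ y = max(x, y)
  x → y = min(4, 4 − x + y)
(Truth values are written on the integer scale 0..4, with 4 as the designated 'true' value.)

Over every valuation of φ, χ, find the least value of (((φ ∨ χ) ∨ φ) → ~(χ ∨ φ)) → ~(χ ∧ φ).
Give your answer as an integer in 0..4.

Take φ = 2, χ = 2:
φ ∨ χ = 2 ∨ 2 = 2
(φ ∨ χ) ∨ φ = 2 ∨ 2 = 2
χ ∨ φ = 2 ∨ 2 = 2
~(χ ∨ φ) = ~2 = 2
((φ ∨ χ) ∨ φ) → ~(χ ∨ φ) = 2 → 2 = 4
χ ∧ φ = 2 ∧ 2 = 2
~(χ ∧ φ) = ~2 = 2
(((φ ∨ χ) ∨ φ) → ~(χ ∨ φ)) → ~(χ ∧ φ) = 4 → 2 = 2
No assignment yields a value below 2, so this is the minimum.

2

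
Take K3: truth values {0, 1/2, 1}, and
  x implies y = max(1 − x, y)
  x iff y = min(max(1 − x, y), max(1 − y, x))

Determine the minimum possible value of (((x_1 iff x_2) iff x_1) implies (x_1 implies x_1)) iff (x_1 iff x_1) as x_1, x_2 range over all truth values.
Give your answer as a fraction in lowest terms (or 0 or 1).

Take x_1 = 1/2, x_2 = 0:
x_1 iff x_2 = 1/2 iff 0 = 1/2
(x_1 iff x_2) iff x_1 = 1/2 iff 1/2 = 1/2
x_1 implies x_1 = 1/2 implies 1/2 = 1/2
((x_1 iff x_2) iff x_1) implies (x_1 implies x_1) = 1/2 implies 1/2 = 1/2
x_1 iff x_1 = 1/2 iff 1/2 = 1/2
(((x_1 iff x_2) iff x_1) implies (x_1 implies x_1)) iff (x_1 iff x_1) = 1/2 iff 1/2 = 1/2
No assignment yields a value below 1/2, so this is the minimum.

1/2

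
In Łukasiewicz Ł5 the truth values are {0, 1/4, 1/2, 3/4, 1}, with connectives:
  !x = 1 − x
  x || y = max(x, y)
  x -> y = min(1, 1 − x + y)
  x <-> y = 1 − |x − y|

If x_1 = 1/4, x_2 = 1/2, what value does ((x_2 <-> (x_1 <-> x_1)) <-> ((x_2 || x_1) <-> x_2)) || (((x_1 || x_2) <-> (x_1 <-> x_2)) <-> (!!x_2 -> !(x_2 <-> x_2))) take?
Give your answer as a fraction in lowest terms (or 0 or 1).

x_1 <-> x_1 = 1/4 <-> 1/4 = 1
x_2 <-> (x_1 <-> x_1) = 1/2 <-> 1 = 1/2
x_2 || x_1 = 1/2 || 1/4 = 1/2
(x_2 || x_1) <-> x_2 = 1/2 <-> 1/2 = 1
(x_2 <-> (x_1 <-> x_1)) <-> ((x_2 || x_1) <-> x_2) = 1/2 <-> 1 = 1/2
x_1 || x_2 = 1/4 || 1/2 = 1/2
x_1 <-> x_2 = 1/4 <-> 1/2 = 3/4
(x_1 || x_2) <-> (x_1 <-> x_2) = 1/2 <-> 3/4 = 3/4
!x_2 = !1/2 = 1/2
!!x_2 = !1/2 = 1/2
x_2 <-> x_2 = 1/2 <-> 1/2 = 1
!(x_2 <-> x_2) = !1 = 0
!!x_2 -> !(x_2 <-> x_2) = 1/2 -> 0 = 1/2
((x_1 || x_2) <-> (x_1 <-> x_2)) <-> (!!x_2 -> !(x_2 <-> x_2)) = 3/4 <-> 1/2 = 3/4
((x_2 <-> (x_1 <-> x_1)) <-> ((x_2 || x_1) <-> x_2)) || (((x_1 || x_2) <-> (x_1 <-> x_2)) <-> (!!x_2 -> !(x_2 <-> x_2))) = 1/2 || 3/4 = 3/4

3/4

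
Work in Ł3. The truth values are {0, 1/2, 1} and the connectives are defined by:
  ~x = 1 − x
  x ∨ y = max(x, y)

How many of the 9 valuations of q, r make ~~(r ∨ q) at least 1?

5

q = 0, r = 0 ↦ 0  <
q = 0, r = 1/2 ↦ 1/2  <
q = 0, r = 1 ↦ 1  ≥
q = 1/2, r = 0 ↦ 1/2  <
q = 1/2, r = 1/2 ↦ 1/2  <
q = 1/2, r = 1 ↦ 1  ≥
q = 1, r = 0 ↦ 1  ≥
q = 1, r = 1/2 ↦ 1  ≥
q = 1, r = 1 ↦ 1  ≥
So 5 of the 9 assignments meet the threshold.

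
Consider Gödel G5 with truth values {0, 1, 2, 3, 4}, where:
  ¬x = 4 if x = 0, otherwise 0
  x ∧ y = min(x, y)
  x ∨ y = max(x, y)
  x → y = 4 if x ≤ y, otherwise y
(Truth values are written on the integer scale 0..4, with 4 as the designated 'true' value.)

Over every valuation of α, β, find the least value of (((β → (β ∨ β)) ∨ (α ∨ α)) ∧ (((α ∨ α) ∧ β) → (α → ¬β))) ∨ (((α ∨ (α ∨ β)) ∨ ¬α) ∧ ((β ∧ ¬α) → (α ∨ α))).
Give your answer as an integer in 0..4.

1

Take α = 1, β = 1:
β ∨ β = 1 ∨ 1 = 1
β → (β ∨ β) = 1 → 1 = 4
α ∨ α = 1 ∨ 1 = 1
(β → (β ∨ β)) ∨ (α ∨ α) = 4 ∨ 1 = 4
α ∨ α = 1 ∨ 1 = 1
(α ∨ α) ∧ β = 1 ∧ 1 = 1
¬β = ¬1 = 0
α → ¬β = 1 → 0 = 0
((α ∨ α) ∧ β) → (α → ¬β) = 1 → 0 = 0
((β → (β ∨ β)) ∨ (α ∨ α)) ∧ (((α ∨ α) ∧ β) → (α → ¬β)) = 4 ∧ 0 = 0
α ∨ β = 1 ∨ 1 = 1
α ∨ (α ∨ β) = 1 ∨ 1 = 1
¬α = ¬1 = 0
(α ∨ (α ∨ β)) ∨ ¬α = 1 ∨ 0 = 1
¬α = ¬1 = 0
β ∧ ¬α = 1 ∧ 0 = 0
α ∨ α = 1 ∨ 1 = 1
(β ∧ ¬α) → (α ∨ α) = 0 → 1 = 4
((α ∨ (α ∨ β)) ∨ ¬α) ∧ ((β ∧ ¬α) → (α ∨ α)) = 1 ∧ 4 = 1
(((β → (β ∨ β)) ∨ (α ∨ α)) ∧ (((α ∨ α) ∧ β) → (α → ¬β))) ∨ (((α ∨ (α ∨ β)) ∨ ¬α) ∧ ((β ∧ ¬α) → (α ∨ α))) = 0 ∨ 1 = 1
No assignment yields a value below 1, so this is the minimum.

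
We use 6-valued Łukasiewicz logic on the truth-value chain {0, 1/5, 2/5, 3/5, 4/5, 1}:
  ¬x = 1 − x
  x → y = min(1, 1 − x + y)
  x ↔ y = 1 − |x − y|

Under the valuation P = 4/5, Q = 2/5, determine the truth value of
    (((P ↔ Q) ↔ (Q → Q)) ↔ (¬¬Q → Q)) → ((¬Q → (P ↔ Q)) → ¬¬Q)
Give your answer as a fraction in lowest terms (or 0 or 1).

P ↔ Q = 4/5 ↔ 2/5 = 3/5
Q → Q = 2/5 → 2/5 = 1
(P ↔ Q) ↔ (Q → Q) = 3/5 ↔ 1 = 3/5
¬Q = ¬2/5 = 3/5
¬¬Q = ¬3/5 = 2/5
¬¬Q → Q = 2/5 → 2/5 = 1
((P ↔ Q) ↔ (Q → Q)) ↔ (¬¬Q → Q) = 3/5 ↔ 1 = 3/5
¬Q = ¬2/5 = 3/5
P ↔ Q = 4/5 ↔ 2/5 = 3/5
¬Q → (P ↔ Q) = 3/5 → 3/5 = 1
¬Q = ¬2/5 = 3/5
¬¬Q = ¬3/5 = 2/5
(¬Q → (P ↔ Q)) → ¬¬Q = 1 → 2/5 = 2/5
(((P ↔ Q) ↔ (Q → Q)) ↔ (¬¬Q → Q)) → ((¬Q → (P ↔ Q)) → ¬¬Q) = 3/5 → 2/5 = 4/5

4/5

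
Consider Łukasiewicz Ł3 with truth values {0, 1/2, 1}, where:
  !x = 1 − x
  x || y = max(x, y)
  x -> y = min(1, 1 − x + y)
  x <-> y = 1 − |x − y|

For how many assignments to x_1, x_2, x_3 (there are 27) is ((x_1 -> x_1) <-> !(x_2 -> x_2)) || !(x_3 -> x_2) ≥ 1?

3

value 1: 3 assignments (counts)
value 1/2: 6 assignments
value 0: 18 assignments
So 3 of the 27 assignments meet the threshold.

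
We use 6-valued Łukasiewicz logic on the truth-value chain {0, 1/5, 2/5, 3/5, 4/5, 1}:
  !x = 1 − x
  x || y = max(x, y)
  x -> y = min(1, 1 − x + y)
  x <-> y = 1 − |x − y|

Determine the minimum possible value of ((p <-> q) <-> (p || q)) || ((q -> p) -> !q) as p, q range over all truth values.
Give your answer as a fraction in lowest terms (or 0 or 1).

3/5

Take p = 2/5, q = 2/5:
p <-> q = 2/5 <-> 2/5 = 1
p || q = 2/5 || 2/5 = 2/5
(p <-> q) <-> (p || q) = 1 <-> 2/5 = 2/5
q -> p = 2/5 -> 2/5 = 1
!q = !2/5 = 3/5
(q -> p) -> !q = 1 -> 3/5 = 3/5
((p <-> q) <-> (p || q)) || ((q -> p) -> !q) = 2/5 || 3/5 = 3/5
No assignment yields a value below 3/5, so this is the minimum.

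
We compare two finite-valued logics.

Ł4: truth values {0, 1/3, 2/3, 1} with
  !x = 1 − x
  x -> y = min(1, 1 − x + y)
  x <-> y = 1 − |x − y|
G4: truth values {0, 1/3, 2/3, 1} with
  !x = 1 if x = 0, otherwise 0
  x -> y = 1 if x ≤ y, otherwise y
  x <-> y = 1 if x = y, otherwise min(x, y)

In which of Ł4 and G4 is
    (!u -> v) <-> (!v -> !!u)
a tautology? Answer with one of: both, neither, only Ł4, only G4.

In Ł4: every assignment gives 1 — tautology.
In G4: at u = 0, v = 1/3 the value is 1/3 — not a tautology.

only Ł4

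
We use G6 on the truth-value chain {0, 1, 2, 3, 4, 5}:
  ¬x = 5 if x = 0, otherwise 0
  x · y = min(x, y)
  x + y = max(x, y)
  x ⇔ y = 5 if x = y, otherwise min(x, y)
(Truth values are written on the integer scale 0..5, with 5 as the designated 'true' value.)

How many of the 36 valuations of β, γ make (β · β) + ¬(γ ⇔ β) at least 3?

value 5: 15 assignments (counts)
value 4: 5 assignments (counts)
value 3: 5 assignments (counts)
value 2: 5 assignments
value 1: 5 assignments
value 0: 1 assignment
So 25 of the 36 assignments meet the threshold.

25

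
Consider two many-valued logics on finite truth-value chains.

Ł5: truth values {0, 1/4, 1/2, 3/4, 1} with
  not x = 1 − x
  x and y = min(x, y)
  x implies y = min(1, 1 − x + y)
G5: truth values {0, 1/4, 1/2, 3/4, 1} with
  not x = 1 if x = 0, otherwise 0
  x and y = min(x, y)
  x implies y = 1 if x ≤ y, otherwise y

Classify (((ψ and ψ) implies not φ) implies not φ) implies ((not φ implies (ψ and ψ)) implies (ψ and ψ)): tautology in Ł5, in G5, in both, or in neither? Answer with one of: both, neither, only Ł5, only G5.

only Ł5

In Ł5: every assignment gives 1 — tautology.
In G5: at φ = 1/4, ψ = 1/4 the value is 1/4 — not a tautology.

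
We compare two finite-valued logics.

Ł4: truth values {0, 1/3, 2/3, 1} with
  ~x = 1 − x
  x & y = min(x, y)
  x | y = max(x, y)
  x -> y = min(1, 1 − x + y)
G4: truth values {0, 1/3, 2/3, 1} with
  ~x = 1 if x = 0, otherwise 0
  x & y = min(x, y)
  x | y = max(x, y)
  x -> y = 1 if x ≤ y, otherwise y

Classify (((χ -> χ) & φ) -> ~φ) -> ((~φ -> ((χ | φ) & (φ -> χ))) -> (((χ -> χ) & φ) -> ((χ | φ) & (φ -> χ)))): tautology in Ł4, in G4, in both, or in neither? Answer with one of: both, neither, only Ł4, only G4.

In Ł4: every assignment gives 1 — tautology.
In G4: every assignment gives 1 — tautology.

both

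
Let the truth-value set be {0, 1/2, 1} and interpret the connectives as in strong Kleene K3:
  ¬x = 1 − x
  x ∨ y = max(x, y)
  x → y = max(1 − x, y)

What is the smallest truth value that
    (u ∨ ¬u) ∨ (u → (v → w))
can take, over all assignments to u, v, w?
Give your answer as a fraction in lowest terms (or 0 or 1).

Take u = 1/2, v = 1/2, w = 0:
¬u = ¬1/2 = 1/2
u ∨ ¬u = 1/2 ∨ 1/2 = 1/2
v → w = 1/2 → 0 = 1/2
u → (v → w) = 1/2 → 1/2 = 1/2
(u ∨ ¬u) ∨ (u → (v → w)) = 1/2 ∨ 1/2 = 1/2
No assignment yields a value below 1/2, so this is the minimum.

1/2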